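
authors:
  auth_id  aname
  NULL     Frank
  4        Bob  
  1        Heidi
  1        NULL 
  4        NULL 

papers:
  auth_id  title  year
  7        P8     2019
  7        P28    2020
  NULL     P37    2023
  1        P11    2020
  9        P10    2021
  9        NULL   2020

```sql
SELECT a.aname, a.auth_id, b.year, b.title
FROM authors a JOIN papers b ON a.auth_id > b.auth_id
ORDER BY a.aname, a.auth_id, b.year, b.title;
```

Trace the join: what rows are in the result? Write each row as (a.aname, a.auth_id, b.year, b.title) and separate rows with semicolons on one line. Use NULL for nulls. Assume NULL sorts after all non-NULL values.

(Bob, 4, 2020, P11); (NULL, 4, 2020, P11)

INNER JOIN keeps only pairs where the ON condition holds.
Matching on a.auth_id > b.auth_id. A NULL in a compared column never satisfies the condition.
Matched pairs: 2.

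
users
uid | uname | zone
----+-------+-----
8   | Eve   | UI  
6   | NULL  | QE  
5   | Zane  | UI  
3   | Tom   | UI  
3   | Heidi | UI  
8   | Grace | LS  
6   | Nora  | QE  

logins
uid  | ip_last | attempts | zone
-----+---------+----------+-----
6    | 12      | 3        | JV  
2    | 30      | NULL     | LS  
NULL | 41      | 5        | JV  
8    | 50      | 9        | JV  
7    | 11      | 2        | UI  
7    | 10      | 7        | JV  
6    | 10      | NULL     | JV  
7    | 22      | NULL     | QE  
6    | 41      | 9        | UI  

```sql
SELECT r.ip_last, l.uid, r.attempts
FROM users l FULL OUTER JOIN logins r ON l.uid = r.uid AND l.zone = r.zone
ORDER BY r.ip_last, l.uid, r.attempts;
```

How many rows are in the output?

FULL OUTER JOIN keeps every row from both sides; unmatched rows get NULL for the other side's columns.
Matching on l.uid = r.uid AND l.zone = r.zone. A NULL in a compared column never satisfies the condition.
- l (uid=8, zone=UI) has no partner → padded with NULL.
- l (uid=6, zone=QE) has no partner → padded with NULL.
- l (uid=5, zone=UI) has no partner → padded with NULL.
- l (uid=3, zone=UI) has no partner → padded with NULL.
- l (uid=3, zone=UI) has no partner → padded with NULL.
- l (uid=8, zone=LS) has no partner → padded with NULL.
- l (uid=6, zone=QE) has no partner → padded with NULL.
- plus 9 unmatched r row(s), each kept with NULL l columns.
Total: 0 matched + 16 padded = 16 rows.

16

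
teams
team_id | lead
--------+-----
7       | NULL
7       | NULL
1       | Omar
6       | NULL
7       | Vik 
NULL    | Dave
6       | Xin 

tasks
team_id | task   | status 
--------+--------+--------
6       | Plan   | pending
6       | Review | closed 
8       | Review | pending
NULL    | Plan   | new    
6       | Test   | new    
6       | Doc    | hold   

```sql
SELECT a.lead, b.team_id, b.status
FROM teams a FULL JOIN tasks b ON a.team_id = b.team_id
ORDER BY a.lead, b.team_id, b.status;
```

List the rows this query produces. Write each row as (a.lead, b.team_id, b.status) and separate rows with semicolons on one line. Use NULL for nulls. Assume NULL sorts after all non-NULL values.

FULL OUTER JOIN keeps every row from both sides; unmatched rows get NULL for the other side's columns.
Matching on a.team_id = b.team_id. A NULL in a compared column never satisfies the condition.
- a[0] team_id=7 → no match; kept with NULLs on the b side.
- a[1] team_id=7 → no match; kept with NULLs on the b side.
- a[2] team_id=1 → no match; kept with NULLs on the b side.
- a[3] team_id=6 → 4 match(es) in b → 4 row(s).
- a[4] team_id=7 → no match; kept with NULLs on the b side.
- a[5] team_id=NULL → no match; kept with NULLs on the b side.
- a[6] team_id=6 → 4 match(es) in b → 4 row(s).
- 2 row(s) from b found no a partner → padded with NULL.

(Dave, NULL, NULL); (Omar, NULL, NULL); (Vik, NULL, NULL); (Xin, 6, closed); (Xin, 6, hold); (Xin, 6, new); (Xin, 6, pending); (NULL, 6, closed); (NULL, 6, hold); (NULL, 6, new); (NULL, 6, pending); (NULL, 8, pending); (NULL, NULL, new); (NULL, NULL, NULL); (NULL, NULL, NULL)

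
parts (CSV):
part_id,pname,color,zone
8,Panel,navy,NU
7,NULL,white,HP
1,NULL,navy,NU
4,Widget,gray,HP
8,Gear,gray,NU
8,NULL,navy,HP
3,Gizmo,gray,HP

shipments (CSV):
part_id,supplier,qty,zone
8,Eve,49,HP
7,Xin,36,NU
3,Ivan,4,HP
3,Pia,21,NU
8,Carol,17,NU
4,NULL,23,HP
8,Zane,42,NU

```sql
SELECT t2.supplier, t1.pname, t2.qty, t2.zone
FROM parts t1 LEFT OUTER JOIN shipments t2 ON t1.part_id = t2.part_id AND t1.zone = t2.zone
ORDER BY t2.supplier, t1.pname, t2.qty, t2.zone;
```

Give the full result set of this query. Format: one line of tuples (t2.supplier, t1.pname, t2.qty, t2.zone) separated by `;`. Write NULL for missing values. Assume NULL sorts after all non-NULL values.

(Carol, Gear, 17, NU); (Carol, Panel, 17, NU); (Eve, NULL, 49, HP); (Ivan, Gizmo, 4, HP); (Zane, Gear, 42, NU); (Zane, Panel, 42, NU); (NULL, Widget, 23, HP); (NULL, NULL, NULL, NULL); (NULL, NULL, NULL, NULL)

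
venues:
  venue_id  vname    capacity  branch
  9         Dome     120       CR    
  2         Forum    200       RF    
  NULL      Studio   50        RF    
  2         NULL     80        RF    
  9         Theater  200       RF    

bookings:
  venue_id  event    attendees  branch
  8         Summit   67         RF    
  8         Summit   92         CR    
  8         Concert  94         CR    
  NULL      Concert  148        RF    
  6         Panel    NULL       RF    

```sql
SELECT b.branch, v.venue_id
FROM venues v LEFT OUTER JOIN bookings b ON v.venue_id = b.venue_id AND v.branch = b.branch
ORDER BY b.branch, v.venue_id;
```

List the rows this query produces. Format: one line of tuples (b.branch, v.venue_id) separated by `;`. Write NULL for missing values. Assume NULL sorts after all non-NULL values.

LEFT JOIN keeps every row from `venues`; unmatched rows get NULL for `bookings`'s columns.
Matching on v.venue_id = b.venue_id AND v.branch = b.branch. A NULL in a compared column never satisfies the condition.
Matched pairs: 0; unmatched v rows kept: 5.

(NULL, 2); (NULL, 2); (NULL, 9); (NULL, 9); (NULL, NULL)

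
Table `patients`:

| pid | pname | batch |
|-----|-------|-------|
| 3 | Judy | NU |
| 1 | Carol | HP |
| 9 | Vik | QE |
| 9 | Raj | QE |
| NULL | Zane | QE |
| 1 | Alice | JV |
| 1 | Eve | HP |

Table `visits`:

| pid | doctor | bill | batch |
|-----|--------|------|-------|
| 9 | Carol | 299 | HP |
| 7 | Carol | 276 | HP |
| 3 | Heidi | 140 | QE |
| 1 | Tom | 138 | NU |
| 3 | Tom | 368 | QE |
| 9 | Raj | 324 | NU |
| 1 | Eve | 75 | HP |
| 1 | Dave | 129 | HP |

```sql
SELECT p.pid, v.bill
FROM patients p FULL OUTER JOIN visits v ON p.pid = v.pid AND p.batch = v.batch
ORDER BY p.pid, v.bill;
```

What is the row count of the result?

15

FULL OUTER JOIN keeps every row from both sides; unmatched rows get NULL for the other side's columns.
Matching on p.pid = v.pid AND p.batch = v.batch. A NULL in a compared column never satisfies the condition.
- p (pid=3, batch=NU) has no partner → padded with NULL.
- p (pid=1, batch=HP) pairs with 2 row(s) of v.
- p (pid=9, batch=QE) has no partner → padded with NULL.
- p (pid=9, batch=QE) has no partner → padded with NULL.
- p (pid=NULL, batch=QE) has no partner → padded with NULL.
- p (pid=1, batch=JV) has no partner → padded with NULL.
- p (pid=1, batch=HP) pairs with 2 row(s) of v.
- 6 v row(s) had no p match → kept, p columns NULL.
Total: 4 matched + 11 padded = 15 rows.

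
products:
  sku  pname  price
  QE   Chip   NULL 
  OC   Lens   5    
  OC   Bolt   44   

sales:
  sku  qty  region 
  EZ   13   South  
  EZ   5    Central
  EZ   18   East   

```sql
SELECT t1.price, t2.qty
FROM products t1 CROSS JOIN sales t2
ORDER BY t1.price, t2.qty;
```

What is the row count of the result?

9

CROSS JOIN pairs every row of `products` with every row of `sales`: 3 × 3 = 9 rows.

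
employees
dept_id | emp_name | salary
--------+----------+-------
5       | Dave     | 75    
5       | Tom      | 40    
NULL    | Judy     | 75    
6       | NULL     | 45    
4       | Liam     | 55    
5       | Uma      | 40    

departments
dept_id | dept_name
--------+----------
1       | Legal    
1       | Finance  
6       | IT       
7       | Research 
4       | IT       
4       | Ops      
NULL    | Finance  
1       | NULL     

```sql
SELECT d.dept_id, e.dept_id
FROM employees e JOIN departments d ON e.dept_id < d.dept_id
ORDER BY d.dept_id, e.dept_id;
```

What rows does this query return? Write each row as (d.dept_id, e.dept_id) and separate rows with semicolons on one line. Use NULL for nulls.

INNER JOIN keeps only pairs where the ON condition holds.
Matching on e.dept_id < d.dept_id. A NULL in a compared column never satisfies the condition.
- e row (dept_id=5): matches 2 d row(s) → 2 output row(s).
- e row (dept_id=5): matches 2 d row(s) → 2 output row(s).
- e row (dept_id=NULL): no match → dropped.
- e row (dept_id=6): matches 1 d row(s) → 1 output row(s).
- e row (dept_id=4): matches 2 d row(s) → 2 output row(s).
- e row (dept_id=5): matches 2 d row(s) → 2 output row(s).
After projecting and ordering:
d.dept_id | e.dept_id
6 | 4
6 | 5
6 | 5
6 | 5
7 | 4
7 | 5
7 | 5
7 | 5
7 | 6

(6, 4); (6, 5); (6, 5); (6, 5); (7, 4); (7, 5); (7, 5); (7, 5); (7, 6)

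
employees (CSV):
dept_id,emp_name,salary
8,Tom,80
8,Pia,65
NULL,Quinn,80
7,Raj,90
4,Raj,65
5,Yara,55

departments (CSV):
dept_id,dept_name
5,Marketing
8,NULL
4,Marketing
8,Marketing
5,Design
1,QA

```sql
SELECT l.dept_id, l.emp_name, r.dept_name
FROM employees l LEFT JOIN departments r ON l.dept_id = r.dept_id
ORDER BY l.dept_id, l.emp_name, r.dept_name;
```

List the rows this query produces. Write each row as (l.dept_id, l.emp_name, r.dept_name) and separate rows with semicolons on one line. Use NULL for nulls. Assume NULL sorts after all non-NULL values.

(4, Raj, Marketing); (5, Yara, Design); (5, Yara, Marketing); (7, Raj, NULL); (8, Pia, Marketing); (8, Pia, NULL); (8, Tom, Marketing); (8, Tom, NULL); (NULL, Quinn, NULL)

LEFT JOIN keeps every row from `employees`; unmatched rows get NULL for `departments`'s columns.
Matching on l.dept_id = r.dept_id. A NULL in a compared column never satisfies the condition.
- l row (dept_id=8): matches 2 r row(s) → 2 output row(s).
- l row (dept_id=8): matches 2 r row(s) → 2 output row(s).
- l row (dept_id=NULL): no match → kept, r columns NULL.
- l row (dept_id=7): no match → kept, r columns NULL.
- l row (dept_id=4): matches 1 r row(s) → 1 output row(s).
- l row (dept_id=5): matches 2 r row(s) → 2 output row(s).
After projecting and ordering:
l.dept_id | l.emp_name | r.dept_name
4 | Raj | Marketing
5 | Yara | Design
5 | Yara | Marketing
7 | Raj | NULL
8 | Pia | Marketing
8 | Pia | NULL
8 | Tom | Marketing
8 | Tom | NULL
NULL | Quinn | NULL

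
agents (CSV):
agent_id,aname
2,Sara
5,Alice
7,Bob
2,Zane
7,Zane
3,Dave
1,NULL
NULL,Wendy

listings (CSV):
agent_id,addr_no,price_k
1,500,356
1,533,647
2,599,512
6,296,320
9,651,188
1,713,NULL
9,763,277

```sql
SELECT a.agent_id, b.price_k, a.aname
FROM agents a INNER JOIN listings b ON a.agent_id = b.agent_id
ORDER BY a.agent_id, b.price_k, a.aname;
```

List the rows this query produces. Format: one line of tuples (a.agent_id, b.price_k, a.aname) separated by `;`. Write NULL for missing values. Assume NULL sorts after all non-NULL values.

(1, 356, NULL); (1, 647, NULL); (1, NULL, NULL); (2, 512, Sara); (2, 512, Zane)

INNER JOIN keeps only pairs where the ON condition holds.
Matching on a.agent_id = b.agent_id. A NULL in a compared column never satisfies the condition.
- a[0] agent_id=2 → 1 match(es) in b → 1 row(s).
- a[1] agent_id=5 → no match; dropped.
- a[2] agent_id=7 → no match; dropped.
- a[3] agent_id=2 → 1 match(es) in b → 1 row(s).
- a[4] agent_id=7 → no match; dropped.
- a[5] agent_id=3 → no match; dropped.
- a[6] agent_id=1 → 3 match(es) in b → 3 row(s).
- a[7] agent_id=NULL → no match; dropped.
After projecting and ordering:
a.agent_id | b.price_k | a.aname
1 | 356 | NULL
1 | 647 | NULL
1 | NULL | NULL
2 | 512 | Sara
2 | 512 | Zane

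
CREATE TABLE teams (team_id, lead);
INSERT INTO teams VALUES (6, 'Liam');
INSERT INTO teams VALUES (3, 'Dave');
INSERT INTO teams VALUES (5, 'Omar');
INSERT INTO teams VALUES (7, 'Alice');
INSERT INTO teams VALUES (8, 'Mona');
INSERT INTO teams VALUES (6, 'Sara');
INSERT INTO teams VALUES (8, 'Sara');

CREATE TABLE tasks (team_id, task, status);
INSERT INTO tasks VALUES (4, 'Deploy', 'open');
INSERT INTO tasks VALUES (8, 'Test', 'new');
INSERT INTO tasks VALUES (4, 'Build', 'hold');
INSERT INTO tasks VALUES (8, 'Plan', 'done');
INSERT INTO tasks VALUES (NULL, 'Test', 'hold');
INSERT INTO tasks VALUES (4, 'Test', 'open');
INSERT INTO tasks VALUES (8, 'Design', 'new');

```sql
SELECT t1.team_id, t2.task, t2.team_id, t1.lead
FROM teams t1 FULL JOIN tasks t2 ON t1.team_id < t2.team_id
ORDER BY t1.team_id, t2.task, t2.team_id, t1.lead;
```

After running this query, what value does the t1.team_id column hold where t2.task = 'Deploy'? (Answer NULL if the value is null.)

3

FULL OUTER JOIN keeps every row from both sides; unmatched rows get NULL for the other side's columns.
Matching on t1.team_id < t2.team_id. A NULL in a compared column never satisfies the condition.
Matched pairs: 18; unmatched t1 rows kept: 2; unmatched t2 rows kept: 1.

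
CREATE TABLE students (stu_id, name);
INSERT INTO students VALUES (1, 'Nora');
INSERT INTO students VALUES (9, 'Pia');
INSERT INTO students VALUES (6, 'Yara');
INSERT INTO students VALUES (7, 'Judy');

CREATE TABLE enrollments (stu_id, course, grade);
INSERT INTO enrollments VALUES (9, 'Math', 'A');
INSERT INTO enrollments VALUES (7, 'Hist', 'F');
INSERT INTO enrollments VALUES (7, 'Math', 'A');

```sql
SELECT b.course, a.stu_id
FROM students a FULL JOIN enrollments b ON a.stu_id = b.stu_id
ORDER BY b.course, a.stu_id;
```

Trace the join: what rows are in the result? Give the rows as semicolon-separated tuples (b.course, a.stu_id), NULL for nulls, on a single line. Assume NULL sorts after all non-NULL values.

FULL OUTER JOIN keeps every row from both sides; unmatched rows get NULL for the other side's columns.
Matching on a.stu_id = b.stu_id.
Matched pairs: 3; unmatched a rows kept: 2; unmatched b rows kept: 0.

(Hist, 7); (Math, 7); (Math, 9); (NULL, 1); (NULL, 6)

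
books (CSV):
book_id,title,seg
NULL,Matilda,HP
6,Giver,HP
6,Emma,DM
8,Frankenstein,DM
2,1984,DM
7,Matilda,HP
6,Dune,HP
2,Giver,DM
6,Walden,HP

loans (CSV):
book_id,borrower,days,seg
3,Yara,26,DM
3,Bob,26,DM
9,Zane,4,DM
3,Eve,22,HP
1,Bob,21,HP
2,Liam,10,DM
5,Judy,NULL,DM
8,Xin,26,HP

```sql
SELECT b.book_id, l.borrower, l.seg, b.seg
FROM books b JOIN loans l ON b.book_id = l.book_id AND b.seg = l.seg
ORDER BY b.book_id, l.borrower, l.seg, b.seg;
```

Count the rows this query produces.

INNER JOIN keeps only pairs where the ON condition holds.
Matching on b.book_id = l.book_id AND b.seg = l.seg. A NULL in a compared column never satisfies the condition.
- b (book_id=NULL, seg=HP) has no partner → excluded.
- b (book_id=6, seg=HP) has no partner → excluded.
- b (book_id=6, seg=DM) has no partner → excluded.
- b (book_id=8, seg=DM) has no partner → excluded.
- b (book_id=2, seg=DM) pairs with 1 row(s) of l.
- b (book_id=7, seg=HP) has no partner → excluded.
- b (book_id=6, seg=HP) has no partner → excluded.
- b (book_id=2, seg=DM) pairs with 1 row(s) of l.
- b (book_id=6, seg=HP) has no partner → excluded.
Total: 2 rows.

2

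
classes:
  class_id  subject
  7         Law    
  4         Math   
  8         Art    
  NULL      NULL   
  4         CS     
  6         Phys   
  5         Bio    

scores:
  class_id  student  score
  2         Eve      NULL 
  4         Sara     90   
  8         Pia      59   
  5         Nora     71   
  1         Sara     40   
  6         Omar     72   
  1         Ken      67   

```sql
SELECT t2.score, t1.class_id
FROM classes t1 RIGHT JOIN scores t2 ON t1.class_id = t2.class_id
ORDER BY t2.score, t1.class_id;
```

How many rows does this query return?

RIGHT JOIN keeps every row from `scores`; unmatched rows get NULL for `classes`'s columns.
Matching on t1.class_id = t2.class_id. A NULL in a compared column never satisfies the condition.
- class_id=7: no matching t2 row.
- class_id=4: 1 matching t2 row(s), so 1 row(s) emitted.
- class_id=8: 1 matching t2 row(s), so 1 row(s) emitted.
- class_id=NULL: no matching t2 row.
- class_id=4: 1 matching t2 row(s), so 1 row(s) emitted.
- class_id=6: 1 matching t2 row(s), so 1 row(s) emitted.
- class_id=5: 1 matching t2 row(s), so 1 row(s) emitted.
- 3 row(s) from t2 found no t1 partner → padded with NULL.
Total: 5 matched + 3 padded = 8 rows.

8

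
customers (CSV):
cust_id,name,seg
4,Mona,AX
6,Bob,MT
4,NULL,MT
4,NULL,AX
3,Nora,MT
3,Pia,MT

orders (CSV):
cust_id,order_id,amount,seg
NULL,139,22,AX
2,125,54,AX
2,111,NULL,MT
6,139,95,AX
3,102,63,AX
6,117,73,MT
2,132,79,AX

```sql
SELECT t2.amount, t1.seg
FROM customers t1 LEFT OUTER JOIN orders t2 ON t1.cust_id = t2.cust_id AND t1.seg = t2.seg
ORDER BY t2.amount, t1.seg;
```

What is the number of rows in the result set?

LEFT JOIN keeps every row from `customers`; unmatched rows get NULL for `orders`'s columns.
Matching on t1.cust_id = t2.cust_id AND t1.seg = t2.seg. A NULL in a compared column never satisfies the condition.
- t1 row (cust_id=4, seg=AX): no match → kept, t2 columns NULL.
- t1 row (cust_id=6, seg=MT): matches 1 t2 row(s) → 1 output row(s).
- t1 row (cust_id=4, seg=MT): no match → kept, t2 columns NULL.
- t1 row (cust_id=4, seg=AX): no match → kept, t2 columns NULL.
- t1 row (cust_id=3, seg=MT): no match → kept, t2 columns NULL.
- t1 row (cust_id=3, seg=MT): no match → kept, t2 columns NULL.
Total: 1 matched + 5 padded = 6 rows.

6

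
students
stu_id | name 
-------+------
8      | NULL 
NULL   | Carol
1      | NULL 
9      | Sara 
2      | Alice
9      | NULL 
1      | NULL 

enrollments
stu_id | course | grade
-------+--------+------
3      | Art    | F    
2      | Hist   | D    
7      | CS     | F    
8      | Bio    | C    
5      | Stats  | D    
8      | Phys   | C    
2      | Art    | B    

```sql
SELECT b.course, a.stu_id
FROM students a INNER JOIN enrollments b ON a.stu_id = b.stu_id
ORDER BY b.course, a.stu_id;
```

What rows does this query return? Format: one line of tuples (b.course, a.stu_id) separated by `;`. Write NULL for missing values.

(Art, 2); (Bio, 8); (Hist, 2); (Phys, 8)

INNER JOIN keeps only pairs where the ON condition holds.
Matching on a.stu_id = b.stu_id. A NULL in a compared column never satisfies the condition.
- a[0] stu_id=8 → 2 match(es) in b → 2 row(s).
- a[1] stu_id=NULL → no match; dropped.
- a[2] stu_id=1 → no match; dropped.
- a[3] stu_id=9 → no match; dropped.
- a[4] stu_id=2 → 2 match(es) in b → 2 row(s).
- a[5] stu_id=9 → no match; dropped.
- a[6] stu_id=1 → no match; dropped.
After projecting and ordering:
b.course | a.stu_id
Art | 2
Bio | 8
Hist | 2
Phys | 8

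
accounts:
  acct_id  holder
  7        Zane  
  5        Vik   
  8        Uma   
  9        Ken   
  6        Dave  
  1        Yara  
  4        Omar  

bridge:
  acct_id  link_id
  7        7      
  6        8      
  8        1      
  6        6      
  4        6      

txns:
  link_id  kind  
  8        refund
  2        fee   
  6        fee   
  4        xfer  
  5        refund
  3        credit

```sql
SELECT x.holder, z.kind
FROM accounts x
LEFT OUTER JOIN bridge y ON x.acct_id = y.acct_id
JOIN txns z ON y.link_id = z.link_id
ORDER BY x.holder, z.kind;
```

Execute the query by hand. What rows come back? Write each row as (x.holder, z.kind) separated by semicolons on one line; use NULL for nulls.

Step 1 — x LEFT JOIN y on acct_id → 8 row(s).
Then INNER JOIN `txns z` on link_id: keep only rows whose y.link_id appears in z.

(Dave, fee); (Dave, refund); (Omar, fee)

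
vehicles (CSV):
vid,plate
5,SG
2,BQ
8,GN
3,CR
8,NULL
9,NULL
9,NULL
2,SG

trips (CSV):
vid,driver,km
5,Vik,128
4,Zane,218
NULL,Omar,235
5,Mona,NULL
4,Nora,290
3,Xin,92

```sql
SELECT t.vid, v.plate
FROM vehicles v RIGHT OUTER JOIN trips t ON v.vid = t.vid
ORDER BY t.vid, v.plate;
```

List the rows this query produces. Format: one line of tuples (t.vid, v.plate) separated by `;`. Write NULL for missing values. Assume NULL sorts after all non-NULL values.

RIGHT JOIN keeps every row from `trips`; unmatched rows get NULL for `vehicles`'s columns.
Matching on v.vid = t.vid. A NULL in a compared column never satisfies the condition.
- v (vid=5) pairs with 2 row(s) of t.
- v (vid=2) has no partner in t.
- v (vid=8) has no partner in t.
- v (vid=3) pairs with 1 row(s) of t.
- v (vid=8) has no partner in t.
- v (vid=9) has no partner in t.
- v (vid=9) has no partner in t.
- v (vid=2) has no partner in t.
- 3 t row(s) had no v match → kept, v columns NULL.
After projecting and ordering:
t.vid | v.plate
3 | CR
4 | NULL
4 | NULL
5 | SG
5 | SG
NULL | NULL

(3, CR); (4, NULL); (4, NULL); (5, SG); (5, SG); (NULL, NULL)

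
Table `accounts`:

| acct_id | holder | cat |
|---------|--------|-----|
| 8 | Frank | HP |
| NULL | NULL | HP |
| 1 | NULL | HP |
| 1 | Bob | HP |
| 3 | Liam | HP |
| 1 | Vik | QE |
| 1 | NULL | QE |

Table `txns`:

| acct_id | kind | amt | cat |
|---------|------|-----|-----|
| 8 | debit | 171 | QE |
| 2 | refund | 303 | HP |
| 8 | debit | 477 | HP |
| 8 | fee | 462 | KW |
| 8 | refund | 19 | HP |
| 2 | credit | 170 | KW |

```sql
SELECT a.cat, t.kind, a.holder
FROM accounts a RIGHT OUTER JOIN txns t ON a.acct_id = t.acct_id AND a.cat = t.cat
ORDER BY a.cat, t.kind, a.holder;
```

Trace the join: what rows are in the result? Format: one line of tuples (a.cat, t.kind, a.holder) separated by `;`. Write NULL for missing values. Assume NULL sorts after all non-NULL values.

RIGHT JOIN keeps every row from `txns`; unmatched rows get NULL for `accounts`'s columns.
Matching on a.acct_id = t.acct_id AND a.cat = t.cat. A NULL in a compared column never satisfies the condition.
- a row (acct_id=8, cat=HP): matches 2 t row(s) → 2 output row(s).
- a row (acct_id=NULL, cat=HP): no match.
- a row (acct_id=1, cat=HP): no match.
- a row (acct_id=1, cat=HP): no match.
- a row (acct_id=3, cat=HP): no match.
- a row (acct_id=1, cat=QE): no match.
- a row (acct_id=1, cat=QE): no match.
- 4 t row(s) had no a match → kept, a columns NULL.
After projecting and ordering:
a.cat | t.kind | a.holder
HP | debit | Frank
HP | refund | Frank
NULL | credit | NULL
NULL | debit | NULL
NULL | fee | NULL
NULL | refund | NULL

(HP, debit, Frank); (HP, refund, Frank); (NULL, credit, NULL); (NULL, debit, NULL); (NULL, fee, NULL); (NULL, refund, NULL)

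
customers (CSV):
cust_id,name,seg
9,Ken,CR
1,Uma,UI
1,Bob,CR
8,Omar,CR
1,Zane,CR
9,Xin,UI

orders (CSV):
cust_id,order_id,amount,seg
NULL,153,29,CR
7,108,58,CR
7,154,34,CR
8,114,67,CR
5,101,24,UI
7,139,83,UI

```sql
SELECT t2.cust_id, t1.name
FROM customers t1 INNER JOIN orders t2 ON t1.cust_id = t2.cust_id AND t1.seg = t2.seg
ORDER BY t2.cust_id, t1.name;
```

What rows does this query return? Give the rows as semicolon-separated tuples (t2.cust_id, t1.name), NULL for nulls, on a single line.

INNER JOIN keeps only pairs where the ON condition holds.
Matching on t1.cust_id = t2.cust_id AND t1.seg = t2.seg. A NULL in a compared column never satisfies the condition.
Matched pairs: 1.

(8, Omar)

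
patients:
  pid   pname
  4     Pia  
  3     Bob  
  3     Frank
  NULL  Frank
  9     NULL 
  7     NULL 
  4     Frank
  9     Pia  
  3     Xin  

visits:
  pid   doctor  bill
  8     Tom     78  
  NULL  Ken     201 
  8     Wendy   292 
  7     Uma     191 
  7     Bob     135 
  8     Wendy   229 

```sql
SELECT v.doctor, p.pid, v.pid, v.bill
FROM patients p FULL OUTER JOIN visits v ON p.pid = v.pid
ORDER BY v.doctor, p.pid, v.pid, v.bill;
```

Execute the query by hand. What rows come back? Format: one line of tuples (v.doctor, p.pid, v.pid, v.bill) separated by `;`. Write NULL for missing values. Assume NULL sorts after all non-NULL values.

(Bob, 7, 7, 135); (Ken, NULL, NULL, 201); (Tom, NULL, 8, 78); (Uma, 7, 7, 191); (Wendy, NULL, 8, 229); (Wendy, NULL, 8, 292); (NULL, 3, NULL, NULL); (NULL, 3, NULL, NULL); (NULL, 3, NULL, NULL); (NULL, 4, NULL, NULL); (NULL, 4, NULL, NULL); (NULL, 9, NULL, NULL); (NULL, 9, NULL, NULL); (NULL, NULL, NULL, NULL)

FULL OUTER JOIN keeps every row from both sides; unmatched rows get NULL for the other side's columns.
Matching on p.pid = v.pid. A NULL in a compared column never satisfies the condition.
Matched pairs: 2; unmatched p rows kept: 8; unmatched v rows kept: 4.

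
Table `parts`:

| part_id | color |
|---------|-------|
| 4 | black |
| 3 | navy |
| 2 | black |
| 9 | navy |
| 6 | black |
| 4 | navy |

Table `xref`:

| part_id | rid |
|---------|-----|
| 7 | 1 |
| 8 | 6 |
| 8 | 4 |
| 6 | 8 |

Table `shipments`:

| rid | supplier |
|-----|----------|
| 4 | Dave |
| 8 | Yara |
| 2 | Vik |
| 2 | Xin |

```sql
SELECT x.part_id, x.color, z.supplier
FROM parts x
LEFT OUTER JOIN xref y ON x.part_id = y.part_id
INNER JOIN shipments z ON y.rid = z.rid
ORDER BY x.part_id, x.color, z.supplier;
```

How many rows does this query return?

Evaluate left to right. First `parts x LEFT JOIN xref y` on part_id: 6 row(s).
Then INNER JOIN `shipments z` on rid: keep only rows whose y.rid appears in z.
Result: 1 row(s).

1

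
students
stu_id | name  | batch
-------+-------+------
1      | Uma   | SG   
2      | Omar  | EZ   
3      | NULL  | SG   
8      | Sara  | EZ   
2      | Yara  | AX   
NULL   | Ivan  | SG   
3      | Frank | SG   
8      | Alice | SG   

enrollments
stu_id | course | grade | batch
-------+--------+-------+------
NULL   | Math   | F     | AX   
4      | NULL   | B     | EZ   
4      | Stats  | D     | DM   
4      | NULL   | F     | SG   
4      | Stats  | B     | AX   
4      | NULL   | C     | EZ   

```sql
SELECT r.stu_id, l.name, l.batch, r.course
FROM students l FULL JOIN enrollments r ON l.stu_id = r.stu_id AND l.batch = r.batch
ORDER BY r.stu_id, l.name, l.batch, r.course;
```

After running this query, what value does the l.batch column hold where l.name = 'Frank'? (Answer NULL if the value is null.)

FULL OUTER JOIN keeps every row from both sides; unmatched rows get NULL for the other side's columns.
Matching on l.stu_id = r.stu_id AND l.batch = r.batch. A NULL in a compared column never satisfies the condition.
- stu_id=1, batch=SG: no r row matches, row kept with r columns NULL.
- stu_id=2, batch=EZ: no r row matches, row kept with r columns NULL.
- stu_id=3, batch=SG: no r row matches, row kept with r columns NULL.
- stu_id=8, batch=EZ: no r row matches, row kept with r columns NULL.
- stu_id=2, batch=AX: no r row matches, row kept with r columns NULL.
- stu_id=NULL, batch=SG: no r row matches, row kept with r columns NULL.
- stu_id=3, batch=SG: no r row matches, row kept with r columns NULL.
- stu_id=8, batch=SG: no r row matches, row kept with r columns NULL.
- plus 6 unmatched r row(s), each kept with NULL l columns.

SG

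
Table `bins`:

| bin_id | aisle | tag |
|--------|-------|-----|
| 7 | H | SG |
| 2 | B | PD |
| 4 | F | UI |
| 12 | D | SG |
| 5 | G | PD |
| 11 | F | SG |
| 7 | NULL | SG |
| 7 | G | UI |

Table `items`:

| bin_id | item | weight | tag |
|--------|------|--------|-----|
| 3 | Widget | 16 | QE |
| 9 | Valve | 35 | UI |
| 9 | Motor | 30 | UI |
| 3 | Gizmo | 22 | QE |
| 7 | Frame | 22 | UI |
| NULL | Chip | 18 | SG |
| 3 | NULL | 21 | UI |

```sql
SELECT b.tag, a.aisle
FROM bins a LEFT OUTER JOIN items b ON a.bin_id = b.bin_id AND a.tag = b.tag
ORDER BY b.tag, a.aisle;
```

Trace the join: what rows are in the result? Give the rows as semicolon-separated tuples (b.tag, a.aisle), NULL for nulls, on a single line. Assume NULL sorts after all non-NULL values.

LEFT JOIN keeps every row from `bins`; unmatched rows get NULL for `items`'s columns.
Matching on a.bin_id = b.bin_id AND a.tag = b.tag. A NULL in a compared column never satisfies the condition.
- a (bin_id=7, tag=SG) has no partner → padded with NULL.
- a (bin_id=2, tag=PD) has no partner → padded with NULL.
- a (bin_id=4, tag=UI) has no partner → padded with NULL.
- a (bin_id=12, tag=SG) has no partner → padded with NULL.
- a (bin_id=5, tag=PD) has no partner → padded with NULL.
- a (bin_id=11, tag=SG) has no partner → padded with NULL.
- a (bin_id=7, tag=SG) has no partner → padded with NULL.
- a (bin_id=7, tag=UI) pairs with 1 row(s) of b.
After projecting and ordering:
b.tag | a.aisle
UI | G
NULL | B
NULL | D
NULL | F
NULL | F
NULL | G
NULL | H
NULL | NULL

(UI, G); (NULL, B); (NULL, D); (NULL, F); (NULL, F); (NULL, G); (NULL, H); (NULL, NULL)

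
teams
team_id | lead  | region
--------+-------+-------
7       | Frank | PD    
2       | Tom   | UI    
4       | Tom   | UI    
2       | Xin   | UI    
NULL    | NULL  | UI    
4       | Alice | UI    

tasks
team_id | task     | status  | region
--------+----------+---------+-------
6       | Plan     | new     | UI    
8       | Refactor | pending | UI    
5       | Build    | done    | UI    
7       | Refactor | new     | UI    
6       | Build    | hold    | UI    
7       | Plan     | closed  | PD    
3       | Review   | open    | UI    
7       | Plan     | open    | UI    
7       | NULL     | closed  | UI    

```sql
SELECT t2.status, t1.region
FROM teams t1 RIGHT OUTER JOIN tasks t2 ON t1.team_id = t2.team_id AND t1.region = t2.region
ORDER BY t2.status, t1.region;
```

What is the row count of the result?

RIGHT JOIN keeps every row from `tasks`; unmatched rows get NULL for `teams`'s columns.
Matching on t1.team_id = t2.team_id AND t1.region = t2.region. A NULL in a compared column never satisfies the condition.
Matched pairs: 1; unmatched t2 rows kept: 8.
Total: 1 matched + 8 padded = 9 rows.

9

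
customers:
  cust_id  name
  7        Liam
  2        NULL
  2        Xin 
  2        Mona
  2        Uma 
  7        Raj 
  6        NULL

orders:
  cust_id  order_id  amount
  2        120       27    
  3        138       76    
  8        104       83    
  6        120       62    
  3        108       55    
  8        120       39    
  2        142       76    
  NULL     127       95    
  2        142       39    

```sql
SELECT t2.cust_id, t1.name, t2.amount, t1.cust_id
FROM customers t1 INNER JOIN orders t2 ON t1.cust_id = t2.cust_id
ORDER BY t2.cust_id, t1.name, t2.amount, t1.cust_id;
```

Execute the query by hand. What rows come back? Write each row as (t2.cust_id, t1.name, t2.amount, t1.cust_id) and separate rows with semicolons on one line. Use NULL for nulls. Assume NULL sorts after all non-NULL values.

(2, Mona, 27, 2); (2, Mona, 39, 2); (2, Mona, 76, 2); (2, Uma, 27, 2); (2, Uma, 39, 2); (2, Uma, 76, 2); (2, Xin, 27, 2); (2, Xin, 39, 2); (2, Xin, 76, 2); (2, NULL, 27, 2); (2, NULL, 39, 2); (2, NULL, 76, 2); (6, NULL, 62, 6)

INNER JOIN keeps only pairs where the ON condition holds.
Matching on t1.cust_id = t2.cust_id. A NULL in a compared column never satisfies the condition.
Matched pairs: 13.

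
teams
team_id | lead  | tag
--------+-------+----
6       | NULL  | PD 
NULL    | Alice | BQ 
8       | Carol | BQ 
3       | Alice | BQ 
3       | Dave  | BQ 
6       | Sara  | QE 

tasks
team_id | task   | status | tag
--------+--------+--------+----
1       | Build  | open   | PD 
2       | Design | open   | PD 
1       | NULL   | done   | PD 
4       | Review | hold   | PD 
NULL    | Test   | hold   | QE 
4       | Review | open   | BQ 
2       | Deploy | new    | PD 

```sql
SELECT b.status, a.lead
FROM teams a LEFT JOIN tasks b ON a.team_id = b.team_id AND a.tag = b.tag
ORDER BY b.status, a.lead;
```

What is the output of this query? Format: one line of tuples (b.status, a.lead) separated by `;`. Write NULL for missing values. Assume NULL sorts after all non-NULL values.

(NULL, Alice); (NULL, Alice); (NULL, Carol); (NULL, Dave); (NULL, Sara); (NULL, NULL)

LEFT JOIN keeps every row from `teams`; unmatched rows get NULL for `tasks`'s columns.
Matching on a.team_id = b.team_id AND a.tag = b.tag. A NULL in a compared column never satisfies the condition.
- a (team_id=6, tag=PD) has no partner → padded with NULL.
- a (team_id=NULL, tag=BQ) has no partner → padded with NULL.
- a (team_id=8, tag=BQ) has no partner → padded with NULL.
- a (team_id=3, tag=BQ) has no partner → padded with NULL.
- a (team_id=3, tag=BQ) has no partner → padded with NULL.
- a (team_id=6, tag=QE) has no partner → padded with NULL.
After projecting and ordering:
b.status | a.lead
NULL | Alice
NULL | Alice
NULL | Carol
NULL | Dave
NULL | Sara
NULL | NULL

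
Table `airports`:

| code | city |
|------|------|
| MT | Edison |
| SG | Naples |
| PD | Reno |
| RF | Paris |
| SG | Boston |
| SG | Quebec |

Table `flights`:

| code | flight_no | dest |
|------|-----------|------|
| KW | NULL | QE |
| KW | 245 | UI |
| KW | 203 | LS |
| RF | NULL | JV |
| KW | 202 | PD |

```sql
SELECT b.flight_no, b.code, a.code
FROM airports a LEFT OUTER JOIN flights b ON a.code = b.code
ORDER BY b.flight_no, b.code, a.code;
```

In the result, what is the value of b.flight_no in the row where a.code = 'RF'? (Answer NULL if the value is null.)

LEFT JOIN keeps every row from `airports`; unmatched rows get NULL for `flights`'s columns.
Matching on a.code = b.code.
- a (code=MT) has no partner → padded with NULL.
- a (code=SG) has no partner → padded with NULL.
- a (code=PD) has no partner → padded with NULL.
- a (code=RF) pairs with 1 row(s) of b.
- a (code=SG) has no partner → padded with NULL.
- a (code=SG) has no partner → padded with NULL.

NULL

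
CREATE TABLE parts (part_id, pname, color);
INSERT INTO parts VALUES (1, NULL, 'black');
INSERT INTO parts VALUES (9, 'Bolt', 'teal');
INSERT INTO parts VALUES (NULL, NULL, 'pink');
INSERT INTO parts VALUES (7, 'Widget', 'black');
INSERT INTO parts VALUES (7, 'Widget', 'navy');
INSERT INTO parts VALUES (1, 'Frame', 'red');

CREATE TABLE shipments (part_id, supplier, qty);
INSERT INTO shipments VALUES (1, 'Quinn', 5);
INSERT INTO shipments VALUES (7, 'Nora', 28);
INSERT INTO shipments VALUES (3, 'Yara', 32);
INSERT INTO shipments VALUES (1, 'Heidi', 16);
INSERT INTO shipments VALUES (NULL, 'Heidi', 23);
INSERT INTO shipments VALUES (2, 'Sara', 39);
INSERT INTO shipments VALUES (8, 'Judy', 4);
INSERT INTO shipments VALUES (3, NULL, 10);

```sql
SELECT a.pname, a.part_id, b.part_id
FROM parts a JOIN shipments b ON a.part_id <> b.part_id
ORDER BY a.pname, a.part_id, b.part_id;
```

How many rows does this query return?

INNER JOIN keeps only pairs where the ON condition holds.
Matching on a.part_id <> b.part_id. A NULL in a compared column never satisfies the condition.
Matched pairs: 29.
Total: 29 rows.

29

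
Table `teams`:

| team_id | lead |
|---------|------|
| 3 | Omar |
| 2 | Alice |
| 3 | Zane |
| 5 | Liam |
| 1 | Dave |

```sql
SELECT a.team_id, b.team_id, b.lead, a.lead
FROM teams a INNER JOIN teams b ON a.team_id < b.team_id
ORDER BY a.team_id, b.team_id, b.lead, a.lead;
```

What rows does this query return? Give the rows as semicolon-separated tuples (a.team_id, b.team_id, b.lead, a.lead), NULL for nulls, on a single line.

(1, 2, Alice, Dave); (1, 3, Omar, Dave); (1, 3, Zane, Dave); (1, 5, Liam, Dave); (2, 3, Omar, Alice); (2, 3, Zane, Alice); (2, 5, Liam, Alice); (3, 5, Liam, Omar); (3, 5, Liam, Zane)

INNER JOIN keeps only pairs where the ON condition holds.
Matching on a.team_id < b.team_id.
- a (team_id=3) pairs with 1 row(s) of b.
- a (team_id=2) pairs with 3 row(s) of b.
- a (team_id=3) pairs with 1 row(s) of b.
- a (team_id=5) has no partner → excluded.
- a (team_id=1) pairs with 4 row(s) of b.
After projecting and ordering:
a.team_id | b.team_id | b.lead | a.lead
1 | 2 | Alice | Dave
1 | 3 | Omar | Dave
1 | 3 | Zane | Dave
1 | 5 | Liam | Dave
2 | 3 | Omar | Alice
2 | 3 | Zane | Alice
2 | 5 | Liam | Alice
3 | 5 | Liam | Omar
3 | 5 | Liam | Zane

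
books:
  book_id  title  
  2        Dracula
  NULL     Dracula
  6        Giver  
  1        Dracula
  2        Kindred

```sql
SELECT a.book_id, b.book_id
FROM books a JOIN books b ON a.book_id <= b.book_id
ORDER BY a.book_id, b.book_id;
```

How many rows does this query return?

11

INNER JOIN keeps only pairs where the ON condition holds.
Matching on a.book_id <= b.book_id. A NULL in a compared column never satisfies the condition.
- a (book_id=2) pairs with 3 row(s) of b.
- a (book_id=NULL) has no partner → excluded.
- a (book_id=6) pairs with 1 row(s) of b.
- a (book_id=1) pairs with 4 row(s) of b.
- a (book_id=2) pairs with 3 row(s) of b.
Total: 11 rows.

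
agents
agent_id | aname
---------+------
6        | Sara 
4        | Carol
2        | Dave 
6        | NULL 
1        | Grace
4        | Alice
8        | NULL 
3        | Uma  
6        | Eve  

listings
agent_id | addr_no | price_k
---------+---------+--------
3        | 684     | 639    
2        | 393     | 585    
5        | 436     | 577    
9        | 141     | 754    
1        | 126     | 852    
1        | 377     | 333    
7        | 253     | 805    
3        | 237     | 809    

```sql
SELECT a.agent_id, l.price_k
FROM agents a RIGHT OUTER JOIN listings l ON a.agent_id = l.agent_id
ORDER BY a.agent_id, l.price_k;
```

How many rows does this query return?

RIGHT JOIN keeps every row from `listings`; unmatched rows get NULL for `agents`'s columns.
Matching on a.agent_id = l.agent_id.
- agent_id=6: no matching l row.
- agent_id=4: no matching l row.
- agent_id=2: 1 matching l row(s), so 1 row(s) emitted.
- agent_id=6: no matching l row.
- agent_id=1: 2 matching l row(s), so 2 row(s) emitted.
- agent_id=4: no matching l row.
- agent_id=8: no matching l row.
- agent_id=3: 2 matching l row(s), so 2 row(s) emitted.
- agent_id=6: no matching l row.
- plus 3 unmatched l row(s), each kept with NULL a columns.
Total: 5 matched + 3 padded = 8 rows.

8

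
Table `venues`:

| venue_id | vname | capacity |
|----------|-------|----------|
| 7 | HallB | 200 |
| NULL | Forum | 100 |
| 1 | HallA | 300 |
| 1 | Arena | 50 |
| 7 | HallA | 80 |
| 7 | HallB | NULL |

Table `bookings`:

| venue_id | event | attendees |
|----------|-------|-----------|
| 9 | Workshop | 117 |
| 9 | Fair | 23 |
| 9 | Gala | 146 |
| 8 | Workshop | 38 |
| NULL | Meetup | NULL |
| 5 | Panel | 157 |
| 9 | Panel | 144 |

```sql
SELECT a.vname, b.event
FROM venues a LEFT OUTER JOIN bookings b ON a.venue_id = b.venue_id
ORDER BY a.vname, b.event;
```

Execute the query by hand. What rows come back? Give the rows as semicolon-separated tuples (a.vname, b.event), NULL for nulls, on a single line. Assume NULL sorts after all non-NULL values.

LEFT JOIN keeps every row from `venues`; unmatched rows get NULL for `bookings`'s columns.
Matching on a.venue_id = b.venue_id. A NULL in a compared column never satisfies the condition.
Matched pairs: 0; unmatched a rows kept: 6.

(Arena, NULL); (Forum, NULL); (HallA, NULL); (HallA, NULL); (HallB, NULL); (HallB, NULL)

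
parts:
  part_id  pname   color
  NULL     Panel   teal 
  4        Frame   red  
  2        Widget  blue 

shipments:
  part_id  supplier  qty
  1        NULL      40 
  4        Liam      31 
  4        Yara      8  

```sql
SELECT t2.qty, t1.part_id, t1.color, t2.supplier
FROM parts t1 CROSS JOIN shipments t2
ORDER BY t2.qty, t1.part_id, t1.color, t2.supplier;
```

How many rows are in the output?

9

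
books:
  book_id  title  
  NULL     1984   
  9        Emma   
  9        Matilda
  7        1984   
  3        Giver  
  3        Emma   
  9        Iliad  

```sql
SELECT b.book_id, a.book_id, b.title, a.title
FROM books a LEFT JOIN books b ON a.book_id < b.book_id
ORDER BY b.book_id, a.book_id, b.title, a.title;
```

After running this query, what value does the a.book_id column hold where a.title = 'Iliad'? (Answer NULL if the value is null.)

9

LEFT JOIN keeps every row from `books a`; unmatched rows get NULL for `books b`'s columns.
Matching on a.book_id < b.book_id. A NULL in a compared column never satisfies the condition.
- a (book_id=NULL) has no partner → padded with NULL.
- a (book_id=9) has no partner → padded with NULL.
- a (book_id=9) has no partner → padded with NULL.
- a (book_id=7) pairs with 3 row(s) of b.
- a (book_id=3) pairs with 4 row(s) of b.
- a (book_id=3) pairs with 4 row(s) of b.
- a (book_id=9) has no partner → padded with NULL.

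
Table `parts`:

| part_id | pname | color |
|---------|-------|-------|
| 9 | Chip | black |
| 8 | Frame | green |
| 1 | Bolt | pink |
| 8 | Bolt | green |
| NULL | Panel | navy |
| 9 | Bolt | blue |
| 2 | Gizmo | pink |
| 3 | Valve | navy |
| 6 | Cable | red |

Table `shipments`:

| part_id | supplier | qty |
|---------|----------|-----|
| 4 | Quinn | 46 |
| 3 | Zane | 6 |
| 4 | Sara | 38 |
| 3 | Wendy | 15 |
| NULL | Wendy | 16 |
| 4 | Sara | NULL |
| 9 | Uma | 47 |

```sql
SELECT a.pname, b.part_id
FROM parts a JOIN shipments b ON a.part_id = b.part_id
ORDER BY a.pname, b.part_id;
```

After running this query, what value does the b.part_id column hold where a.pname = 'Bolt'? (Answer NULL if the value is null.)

9

INNER JOIN keeps only pairs where the ON condition holds.
Matching on a.part_id = b.part_id. A NULL in a compared column never satisfies the condition.
- a[0] part_id=9 → 1 match(es) in b → 1 row(s).
- a[1] part_id=8 → no match; dropped.
- a[2] part_id=1 → no match; dropped.
- a[3] part_id=8 → no match; dropped.
- a[4] part_id=NULL → no match; dropped.
- a[5] part_id=9 → 1 match(es) in b → 1 row(s).
- a[6] part_id=2 → no match; dropped.
- a[7] part_id=3 → 2 match(es) in b → 2 row(s).
- a[8] part_id=6 → no match; dropped.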